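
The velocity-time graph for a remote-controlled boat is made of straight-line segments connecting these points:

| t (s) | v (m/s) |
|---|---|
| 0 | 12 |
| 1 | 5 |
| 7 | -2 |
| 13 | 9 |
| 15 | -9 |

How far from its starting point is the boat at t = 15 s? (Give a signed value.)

Displacement is the signed area under the v-t curve.
0–1 s: ½(12 + 5)(1) = 8.5 m
1–7 s: ½(5 + -2)(6) = 9 m
7–13 s: ½(-2 + 9)(6) = 21 m
13–15 s: ½(9 + -9)(2) = 0 m
Net displacement = 38.5 m

38.5 m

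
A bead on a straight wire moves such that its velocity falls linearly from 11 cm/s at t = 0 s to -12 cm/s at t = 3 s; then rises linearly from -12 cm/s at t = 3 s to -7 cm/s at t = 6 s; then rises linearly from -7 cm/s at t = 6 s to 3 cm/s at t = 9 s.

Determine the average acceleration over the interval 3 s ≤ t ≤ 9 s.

2.5 cm/s²

Average acceleration = Δv/Δt = (3 − -12)/(9 − 3) = 2.5 cm/s².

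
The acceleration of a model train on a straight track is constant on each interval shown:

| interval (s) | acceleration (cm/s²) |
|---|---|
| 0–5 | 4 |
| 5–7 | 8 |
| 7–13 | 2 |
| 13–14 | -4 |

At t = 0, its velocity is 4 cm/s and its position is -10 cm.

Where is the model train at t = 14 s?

On each constant-a segment, Δv = aΔt and Δx = v₀Δt + ½aΔt²; chain segment to segment.
0–5 s: v starts 4 cm/s; Δx = 4·5 + ½·4·5² = 70 cm; v ends 24 cm/s.
5–7 s: v starts 24 cm/s; Δx = 24·2 + ½·8·2² = 64 cm; v ends 40 cm/s.
7–13 s: v starts 40 cm/s; Δx = 40·6 + ½·2·6² = 276 cm; v ends 52 cm/s.
13–14 s: v starts 52 cm/s; Δx = 52·1 + ½·-4·1² = 50 cm; v ends 48 cm/s.
x(14) = -10 + Σ Δx = 450 cm.

450 cm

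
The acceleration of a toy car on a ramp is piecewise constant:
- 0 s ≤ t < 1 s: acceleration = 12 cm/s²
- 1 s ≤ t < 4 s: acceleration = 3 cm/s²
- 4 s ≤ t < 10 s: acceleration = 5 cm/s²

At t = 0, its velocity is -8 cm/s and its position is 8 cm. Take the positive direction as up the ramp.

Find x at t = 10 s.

199.5 cm

On each constant-a segment, Δv = aΔt and Δx = v₀Δt + ½aΔt²; chain segment to segment.
0–1 s: v starts -8 cm/s; Δx = -8·1 + ½·12·1² = -2 cm; v ends 4 cm/s.
1–4 s: v starts 4 cm/s; Δx = 4·3 + ½·3·3² = 25.5 cm; v ends 13 cm/s.
4–10 s: v starts 13 cm/s; Δx = 13·6 + ½·5·6² = 168 cm; v ends 43 cm/s.
x(10) = 8 + Σ Δx = 199.5 cm.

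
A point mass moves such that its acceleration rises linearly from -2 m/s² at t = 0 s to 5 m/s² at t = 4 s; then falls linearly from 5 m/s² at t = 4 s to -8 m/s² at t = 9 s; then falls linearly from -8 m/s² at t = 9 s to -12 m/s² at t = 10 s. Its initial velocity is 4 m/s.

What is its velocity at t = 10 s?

Δv equals the area under the a-t graph; then v = v₀ + Δv.
0–4 s: ½(-2 + 5)(4) = 6 m/s
4–9 s: ½(5 + -8)(5) = -7.5 m/s
9–10 s: ½(-8 + -12)(1) = -10 m/s
Δv = -11.5 m/s, so v(10) = 4 + (-11.5) = -7.5 m/s.

-7.5 m/s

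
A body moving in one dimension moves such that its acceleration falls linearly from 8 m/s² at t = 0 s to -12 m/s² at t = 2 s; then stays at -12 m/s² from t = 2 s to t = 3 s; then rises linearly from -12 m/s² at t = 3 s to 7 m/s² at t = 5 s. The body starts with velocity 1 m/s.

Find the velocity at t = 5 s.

-20 m/s

Δv equals the area under the a-t graph; then v = v₀ + Δv.
0–2 s: ½(8 + -12)(2) = -4 m/s
2–3 s: -12 × 1 = -12 m/s
3–5 s: ½(-12 + 7)(2) = -5 m/s
Δv = -21 m/s, so v(5) = 1 + (-21) = -20 m/s.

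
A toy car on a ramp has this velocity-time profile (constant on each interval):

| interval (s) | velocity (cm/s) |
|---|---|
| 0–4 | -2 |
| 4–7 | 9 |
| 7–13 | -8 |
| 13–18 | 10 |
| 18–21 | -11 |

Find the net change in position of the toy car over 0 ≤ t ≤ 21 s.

-12 cm

Displacement is the signed area under the v-t curve.
0–4 s: -2 × 4 = -8 cm
4–7 s: 9 × 3 = 27 cm
7–13 s: -8 × 6 = -48 cm
13–18 s: 10 × 5 = 50 cm
18–21 s: -11 × 3 = -33 cm
Net displacement = -12 cm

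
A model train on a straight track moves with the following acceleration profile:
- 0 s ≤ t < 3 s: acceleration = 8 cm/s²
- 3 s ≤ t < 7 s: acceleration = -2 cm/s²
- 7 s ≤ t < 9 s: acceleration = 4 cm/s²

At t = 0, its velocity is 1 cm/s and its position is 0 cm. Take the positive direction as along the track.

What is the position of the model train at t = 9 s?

On each constant-a segment, Δv = aΔt and Δx = v₀Δt + ½aΔt²; chain segment to segment.
0–3 s: v starts 1 cm/s; Δx = 1·3 + ½·8·3² = 39 cm; v ends 25 cm/s.
3–7 s: v starts 25 cm/s; Δx = 25·4 + ½·-2·4² = 84 cm; v ends 17 cm/s.
7–9 s: v starts 17 cm/s; Δx = 17·2 + ½·4·2² = 42 cm; v ends 25 cm/s.
x(9) = 0 + Σ Δx = 165 cm.

165 cm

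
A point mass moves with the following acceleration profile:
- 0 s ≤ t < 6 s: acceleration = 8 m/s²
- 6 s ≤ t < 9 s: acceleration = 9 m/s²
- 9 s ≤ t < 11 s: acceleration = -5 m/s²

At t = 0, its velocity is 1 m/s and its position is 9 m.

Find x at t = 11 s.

488.5 m

On each constant-a segment, Δv = aΔt and Δx = v₀Δt + ½aΔt²; chain segment to segment.
0–6 s: v starts 1 m/s; Δx = 1·6 + ½·8·6² = 150 m; v ends 49 m/s.
6–9 s: v starts 49 m/s; Δx = 49·3 + ½·9·3² = 187.5 m; v ends 76 m/s.
9–11 s: v starts 76 m/s; Δx = 76·2 + ½·-5·2² = 142 m; v ends 66 m/s.
x(11) = 9 + Σ Δx = 488.5 m.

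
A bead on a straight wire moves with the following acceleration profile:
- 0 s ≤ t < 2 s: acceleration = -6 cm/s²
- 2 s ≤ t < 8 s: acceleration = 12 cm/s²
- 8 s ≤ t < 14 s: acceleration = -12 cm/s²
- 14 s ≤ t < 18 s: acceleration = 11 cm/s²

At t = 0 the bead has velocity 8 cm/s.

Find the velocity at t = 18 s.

Δv equals the area under the a-t graph; then v = v₀ + Δv.
0–2 s: -6 × 2 = -12 cm/s
2–8 s: 12 × 6 = 72 cm/s
8–14 s: -12 × 6 = -72 cm/s
14–18 s: 11 × 4 = 44 cm/s
Δv = 32 cm/s, so v(18) = 8 + (32) = 40 cm/s.

40 cm/s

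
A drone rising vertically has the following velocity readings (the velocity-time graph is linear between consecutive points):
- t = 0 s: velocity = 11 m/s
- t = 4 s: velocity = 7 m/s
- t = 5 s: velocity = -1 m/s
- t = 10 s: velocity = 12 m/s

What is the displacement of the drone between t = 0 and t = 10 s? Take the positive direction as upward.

Displacement is the signed area under the v-t curve.
0–4 s: ½(11 + 7)(4) = 36 m
4–5 s: ½(7 + -1)(1) = 3 m
5–10 s: ½(-1 + 12)(5) = 27.5 m
Net displacement = 66.5 m

66.5 m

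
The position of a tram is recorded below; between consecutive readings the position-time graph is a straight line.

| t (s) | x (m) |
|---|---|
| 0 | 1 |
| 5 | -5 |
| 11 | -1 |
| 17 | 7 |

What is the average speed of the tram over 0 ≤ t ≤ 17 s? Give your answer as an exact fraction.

18/17 m/s

Average speed = (total path length)/(elapsed time); on a piecewise-linear x-t graph the path length is Σ|Δx|.
0–5 s: |Δx| = |-5 − 1| = 6 m
5–11 s: |Δx| = |-1 − -5| = 4 m
11–17 s: |Δx| = |7 − -1| = 8 m
Total path = 18 m; average speed = 18/17 = 18/17 m/s.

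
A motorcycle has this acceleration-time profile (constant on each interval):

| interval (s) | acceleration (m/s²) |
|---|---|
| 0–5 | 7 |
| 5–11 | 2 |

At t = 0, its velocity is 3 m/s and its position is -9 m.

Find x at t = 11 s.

357.5 m

On each constant-a segment, Δv = aΔt and Δx = v₀Δt + ½aΔt²; chain segment to segment.
0–5 s: v starts 3 m/s; Δx = 3·5 + ½·7·5² = 102.5 m; v ends 38 m/s.
5–11 s: v starts 38 m/s; Δx = 38·6 + ½·2·6² = 264 m; v ends 50 m/s.
x(11) = -9 + Σ Δx = 357.5 m.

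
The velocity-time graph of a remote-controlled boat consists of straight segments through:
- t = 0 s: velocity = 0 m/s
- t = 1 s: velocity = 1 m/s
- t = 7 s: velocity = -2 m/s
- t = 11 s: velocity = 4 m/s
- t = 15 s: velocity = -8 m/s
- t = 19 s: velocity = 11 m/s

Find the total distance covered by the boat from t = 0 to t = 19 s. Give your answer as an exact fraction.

1709/38 m

Distance (not displacement) is the total path length: add the absolute areas under v-t.
0–1 s: |½(0 + 1)(1)| = 0.5 m
1–7 s: v = 0 at t = 3 s; triangle areas 1 + 4 = 5 m
7–11 s: v = 0 at t = 25/3 s; triangle areas 4/3 + 16/3 = 20/3 m
11–15 s: v = 0 at t = 37/3 s; triangle areas 8/3 + 32/3 = 40/3 m
15–19 s: v = 0 at t = 317/19 s; triangle areas 128/19 + 242/19 = 370/19 m
Total distance = 1709/38 m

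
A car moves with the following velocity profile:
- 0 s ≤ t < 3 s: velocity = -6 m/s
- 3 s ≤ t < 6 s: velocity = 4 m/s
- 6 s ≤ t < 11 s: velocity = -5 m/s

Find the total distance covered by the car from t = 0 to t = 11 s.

Distance (not displacement) is the total path length: add the absolute areas under v-t.
0–3 s: |-6| × 3 = 18 m
3–6 s: |4| × 3 = 12 m
6–11 s: |-5| × 5 = 25 m
Total distance = 55 m

55 m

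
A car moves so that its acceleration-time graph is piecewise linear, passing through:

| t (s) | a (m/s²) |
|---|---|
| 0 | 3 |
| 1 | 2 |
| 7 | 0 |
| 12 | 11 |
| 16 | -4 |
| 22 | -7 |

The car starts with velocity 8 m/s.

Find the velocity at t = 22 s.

25 m/s

Δv equals the area under the a-t graph; then v = v₀ + Δv.
0–1 s: ½(3 + 2)(1) = 2.5 m/s
1–7 s: ½(2 + 0)(6) = 6 m/s
7–12 s: ½(0 + 11)(5) = 27.5 m/s
12–16 s: ½(11 + -4)(4) = 14 m/s
16–22 s: ½(-4 + -7)(6) = -33 m/s
Δv = 17 m/s, so v(22) = 8 + (17) = 25 m/s.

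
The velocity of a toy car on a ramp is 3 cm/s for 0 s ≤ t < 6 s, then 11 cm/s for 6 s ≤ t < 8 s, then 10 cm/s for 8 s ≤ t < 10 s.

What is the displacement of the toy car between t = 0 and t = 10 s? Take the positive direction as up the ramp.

60 cm

Net displacement equals the area under the velocity-time graph (areas below the axis count negative).
0–6 s: 3 × 6 = 18 cm
6–8 s: 11 × 2 = 22 cm
8–10 s: 10 × 2 = 20 cm
Net displacement = 60 cm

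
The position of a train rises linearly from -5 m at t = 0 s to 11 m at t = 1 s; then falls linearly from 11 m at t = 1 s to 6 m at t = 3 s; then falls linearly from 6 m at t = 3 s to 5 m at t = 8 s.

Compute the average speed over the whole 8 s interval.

Average speed = (total path length)/(elapsed time); on a piecewise-linear x-t graph the path length is Σ|Δx|.
0–1 s: |Δx| = |11 − -5| = 16 m
1–3 s: |Δx| = |6 − 11| = 5 m
3–8 s: |Δx| = |5 − 6| = 1 m
Total path = 22 m; average speed = 22/8 = 2.75 m/s.

2.75 m/s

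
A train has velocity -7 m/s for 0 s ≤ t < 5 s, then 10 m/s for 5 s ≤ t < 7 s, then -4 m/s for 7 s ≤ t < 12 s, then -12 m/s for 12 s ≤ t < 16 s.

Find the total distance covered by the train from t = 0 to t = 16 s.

Distance (not displacement) is the total path length: add the absolute areas under v-t.
0–5 s: |-7| × 5 = 35 m
5–7 s: |10| × 2 = 20 m
7–12 s: |-4| × 5 = 20 m
12–16 s: |-12| × 4 = 48 m
Total distance = 123 m

123 m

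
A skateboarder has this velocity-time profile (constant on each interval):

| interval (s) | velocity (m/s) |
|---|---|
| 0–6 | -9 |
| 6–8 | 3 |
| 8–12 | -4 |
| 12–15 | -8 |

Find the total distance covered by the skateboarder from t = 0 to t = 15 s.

Distance (not displacement) is the total path length: add the absolute areas under v-t.
0–6 s: |-9| × 6 = 54 m
6–8 s: |3| × 2 = 6 m
8–12 s: |-4| × 4 = 16 m
12–15 s: |-8| × 3 = 24 m
Total distance = 100 m

100 m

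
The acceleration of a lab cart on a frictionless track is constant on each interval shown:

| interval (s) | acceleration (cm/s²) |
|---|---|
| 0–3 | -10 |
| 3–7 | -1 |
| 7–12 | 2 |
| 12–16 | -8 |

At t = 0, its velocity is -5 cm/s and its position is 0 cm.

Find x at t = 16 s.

-558 cm

On each constant-a segment, Δv = aΔt and Δx = v₀Δt + ½aΔt²; chain segment to segment.
0–3 s: v starts -5 cm/s; Δx = -5·3 + ½·-10·3² = -60 cm; v ends -35 cm/s.
3–7 s: v starts -35 cm/s; Δx = -35·4 + ½·-1·4² = -148 cm; v ends -39 cm/s.
7–12 s: v starts -39 cm/s; Δx = -39·5 + ½·2·5² = -170 cm; v ends -29 cm/s.
12–16 s: v starts -29 cm/s; Δx = -29·4 + ½·-8·4² = -180 cm; v ends -61 cm/s.
x(16) = 0 + Σ Δx = -558 cm.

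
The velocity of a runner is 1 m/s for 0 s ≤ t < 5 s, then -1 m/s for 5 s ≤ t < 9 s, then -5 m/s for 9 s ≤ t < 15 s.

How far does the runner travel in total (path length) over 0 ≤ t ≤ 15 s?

39 m

Total distance travelled is ∫|v| dt — sum the magnitudes of each area piece.
0–5 s: |1| × 5 = 5 m
5–9 s: |-1| × 4 = 4 m
9–15 s: |-5| × 6 = 30 m
Total distance = 39 m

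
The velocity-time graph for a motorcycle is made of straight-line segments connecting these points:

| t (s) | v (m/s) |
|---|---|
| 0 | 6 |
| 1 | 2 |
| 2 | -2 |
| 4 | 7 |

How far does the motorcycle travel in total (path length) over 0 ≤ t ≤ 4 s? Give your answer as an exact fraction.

Total distance travelled is ∫|v| dt — sum the magnitudes of each area piece.
0–1 s: |½(6 + 2)(1)| = 4 m
1–2 s: v = 0 at t = 1.5 s; triangle areas 0.5 + 0.5 = 1 m
2–4 s: v = 0 at t = 22/9 s; triangle areas 4/9 + 49/9 = 53/9 m
Total distance = 98/9 m

98/9 m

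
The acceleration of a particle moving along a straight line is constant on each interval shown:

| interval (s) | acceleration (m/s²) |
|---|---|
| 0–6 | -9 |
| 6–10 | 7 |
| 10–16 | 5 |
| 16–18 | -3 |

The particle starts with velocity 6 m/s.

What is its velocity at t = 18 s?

Δv equals the area under the a-t graph; then v = v₀ + Δv.
0–6 s: -9 × 6 = -54 m/s
6–10 s: 7 × 4 = 28 m/s
10–16 s: 5 × 6 = 30 m/s
16–18 s: -3 × 2 = -6 m/s
Δv = -2 m/s, so v(18) = 6 + (-2) = 4 m/s.

4 m/s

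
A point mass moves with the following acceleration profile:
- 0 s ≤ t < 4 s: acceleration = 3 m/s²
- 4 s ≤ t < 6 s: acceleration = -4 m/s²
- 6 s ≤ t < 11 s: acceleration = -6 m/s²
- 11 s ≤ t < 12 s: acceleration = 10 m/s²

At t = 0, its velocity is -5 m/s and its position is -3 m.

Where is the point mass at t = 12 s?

-99 m

On each constant-a segment, Δv = aΔt and Δx = v₀Δt + ½aΔt²; chain segment to segment.
0–4 s: v starts -5 m/s; Δx = -5·4 + ½·3·4² = 4 m; v ends 7 m/s.
4–6 s: v starts 7 m/s; Δx = 7·2 + ½·-4·2² = 6 m; v ends -1 m/s.
6–11 s: v starts -1 m/s; Δx = -1·5 + ½·-6·5² = -80 m; v ends -31 m/s.
11–12 s: v starts -31 m/s; Δx = -31·1 + ½·10·1² = -26 m; v ends -21 m/s.
x(12) = -3 + Σ Δx = -99 m.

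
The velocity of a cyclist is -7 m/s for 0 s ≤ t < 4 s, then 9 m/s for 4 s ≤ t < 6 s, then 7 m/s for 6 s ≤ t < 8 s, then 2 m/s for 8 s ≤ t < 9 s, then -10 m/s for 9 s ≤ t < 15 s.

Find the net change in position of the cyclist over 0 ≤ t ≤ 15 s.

Net displacement equals the area under the velocity-time graph (areas below the axis count negative).
0–4 s: -7 × 4 = -28 m
4–6 s: 9 × 2 = 18 m
6–8 s: 7 × 2 = 14 m
8–9 s: 2 × 1 = 2 m
9–15 s: -10 × 6 = -60 m
Net displacement = -54 m

-54 m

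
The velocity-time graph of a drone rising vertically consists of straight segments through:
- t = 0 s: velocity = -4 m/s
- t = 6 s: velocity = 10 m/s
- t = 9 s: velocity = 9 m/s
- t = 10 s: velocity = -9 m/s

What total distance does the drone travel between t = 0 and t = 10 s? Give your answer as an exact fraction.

Total distance travelled is ∫|v| dt — sum the magnitudes of each area piece.
0–6 s: v = 0 at t = 12/7 s; triangle areas 24/7 + 150/7 = 174/7 m
6–9 s: |½(10 + 9)(3)| = 28.5 m
9–10 s: v = 0 at t = 9.5 s; triangle areas 2.25 + 2.25 = 4.5 m
Total distance = 405/7 m

405/7 m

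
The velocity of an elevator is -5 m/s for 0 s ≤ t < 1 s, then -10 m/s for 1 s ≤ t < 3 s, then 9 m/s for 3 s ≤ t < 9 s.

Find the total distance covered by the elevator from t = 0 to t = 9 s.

Total distance travelled is ∫|v| dt — sum the magnitudes of each area piece.
0–1 s: |-5| × 1 = 5 m
1–3 s: |-10| × 2 = 20 m
3–9 s: |9| × 6 = 54 m
Total distance = 79 m

79 m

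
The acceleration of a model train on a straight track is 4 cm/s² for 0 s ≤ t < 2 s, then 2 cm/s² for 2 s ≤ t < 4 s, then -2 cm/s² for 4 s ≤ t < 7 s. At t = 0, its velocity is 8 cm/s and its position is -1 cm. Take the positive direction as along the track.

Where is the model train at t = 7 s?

110 cm

On each constant-a segment, Δv = aΔt and Δx = v₀Δt + ½aΔt²; chain segment to segment.
0–2 s: v starts 8 cm/s; Δx = 8·2 + ½·4·2² = 24 cm; v ends 16 cm/s.
2–4 s: v starts 16 cm/s; Δx = 16·2 + ½·2·2² = 36 cm; v ends 20 cm/s.
4–7 s: v starts 20 cm/s; Δx = 20·3 + ½·-2·3² = 51 cm; v ends 14 cm/s.
x(7) = -1 + Σ Δx = 110 cm.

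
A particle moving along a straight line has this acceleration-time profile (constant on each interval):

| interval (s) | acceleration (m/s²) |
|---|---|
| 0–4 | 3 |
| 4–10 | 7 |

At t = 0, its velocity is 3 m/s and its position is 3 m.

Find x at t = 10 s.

255 m

On each constant-a segment, Δv = aΔt and Δx = v₀Δt + ½aΔt²; chain segment to segment.
0–4 s: v starts 3 m/s; Δx = 3·4 + ½·3·4² = 36 m; v ends 15 m/s.
4–10 s: v starts 15 m/s; Δx = 15·6 + ½·7·6² = 216 m; v ends 57 m/s.
x(10) = 3 + Σ Δx = 255 m.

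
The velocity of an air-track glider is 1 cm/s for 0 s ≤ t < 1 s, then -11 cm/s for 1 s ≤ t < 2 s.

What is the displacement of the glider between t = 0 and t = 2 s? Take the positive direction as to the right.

-10 cm

Net displacement equals the area under the velocity-time graph (areas below the axis count negative).
0–1 s: 1 × 1 = 1 cm
1–2 s: -11 × 1 = -11 cm
Net displacement = -10 cm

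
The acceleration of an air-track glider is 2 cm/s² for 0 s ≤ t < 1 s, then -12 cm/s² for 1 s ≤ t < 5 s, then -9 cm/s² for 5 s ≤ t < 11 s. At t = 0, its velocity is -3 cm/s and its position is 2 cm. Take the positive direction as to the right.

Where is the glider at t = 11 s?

On each constant-a segment, Δv = aΔt and Δx = v₀Δt + ½aΔt²; chain segment to segment.
0–1 s: v starts -3 cm/s; Δx = -3·1 + ½·2·1² = -2 cm; v ends -1 cm/s.
1–5 s: v starts -1 cm/s; Δx = -1·4 + ½·-12·4² = -100 cm; v ends -49 cm/s.
5–11 s: v starts -49 cm/s; Δx = -49·6 + ½·-9·6² = -456 cm; v ends -103 cm/s.
x(11) = 2 + Σ Δx = -556 cm.

-556 cm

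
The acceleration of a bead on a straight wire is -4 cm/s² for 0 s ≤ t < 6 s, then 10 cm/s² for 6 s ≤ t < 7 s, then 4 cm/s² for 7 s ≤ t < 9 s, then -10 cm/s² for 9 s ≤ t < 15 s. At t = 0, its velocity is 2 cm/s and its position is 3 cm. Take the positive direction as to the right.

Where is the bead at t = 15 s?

-294 cm

On each constant-a segment, Δv = aΔt and Δx = v₀Δt + ½aΔt²; chain segment to segment.
0–6 s: v starts 2 cm/s; Δx = 2·6 + ½·-4·6² = -60 cm; v ends -22 cm/s.
6–7 s: v starts -22 cm/s; Δx = -22·1 + ½·10·1² = -17 cm; v ends -12 cm/s.
7–9 s: v starts -12 cm/s; Δx = -12·2 + ½·4·2² = -16 cm; v ends -4 cm/s.
9–15 s: v starts -4 cm/s; Δx = -4·6 + ½·-10·6² = -204 cm; v ends -64 cm/s.
x(15) = 3 + Σ Δx = -294 cm.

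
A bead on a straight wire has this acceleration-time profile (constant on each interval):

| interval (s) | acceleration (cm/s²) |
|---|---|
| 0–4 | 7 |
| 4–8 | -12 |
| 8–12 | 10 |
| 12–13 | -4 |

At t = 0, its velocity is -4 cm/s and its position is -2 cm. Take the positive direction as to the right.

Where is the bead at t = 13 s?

On each constant-a segment, Δv = aΔt and Δx = v₀Δt + ½aΔt²; chain segment to segment.
0–4 s: v starts -4 cm/s; Δx = -4·4 + ½·7·4² = 40 cm; v ends 24 cm/s.
4–8 s: v starts 24 cm/s; Δx = 24·4 + ½·-12·4² = 0 cm; v ends -24 cm/s.
8–12 s: v starts -24 cm/s; Δx = -24·4 + ½·10·4² = -16 cm; v ends 16 cm/s.
12–13 s: v starts 16 cm/s; Δx = 16·1 + ½·-4·1² = 14 cm; v ends 12 cm/s.
x(13) = -2 + Σ Δx = 36 cm.

36 cm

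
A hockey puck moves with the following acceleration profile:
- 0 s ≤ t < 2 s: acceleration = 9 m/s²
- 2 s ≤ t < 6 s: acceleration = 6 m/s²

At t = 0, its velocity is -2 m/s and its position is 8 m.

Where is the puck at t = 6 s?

134 m

On each constant-a segment, Δv = aΔt and Δx = v₀Δt + ½aΔt²; chain segment to segment.
0–2 s: v starts -2 m/s; Δx = -2·2 + ½·9·2² = 14 m; v ends 16 m/s.
2–6 s: v starts 16 m/s; Δx = 16·4 + ½·6·4² = 112 m; v ends 40 m/s.
x(6) = 8 + Σ Δx = 134 m.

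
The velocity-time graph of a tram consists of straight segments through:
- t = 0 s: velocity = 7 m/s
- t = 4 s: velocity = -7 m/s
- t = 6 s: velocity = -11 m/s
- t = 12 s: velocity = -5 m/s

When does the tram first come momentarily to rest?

v changes sign on 0–4 s (from 7 to -7); the graph is linear there, so v = 0 at t = 0 + (-7)·(4 − 0)/(-7 − 7) = 2 s.

t = 2 s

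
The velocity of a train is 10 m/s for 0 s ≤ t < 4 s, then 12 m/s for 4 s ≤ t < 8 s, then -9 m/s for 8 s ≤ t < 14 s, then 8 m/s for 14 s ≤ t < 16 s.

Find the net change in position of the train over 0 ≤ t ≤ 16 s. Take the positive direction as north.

Net displacement equals the area under the velocity-time graph (areas below the axis count negative).
0–4 s: 10 × 4 = 40 m
4–8 s: 12 × 4 = 48 m
8–14 s: -9 × 6 = -54 m
14–16 s: 8 × 2 = 16 m
Net displacement = 50 m

50 m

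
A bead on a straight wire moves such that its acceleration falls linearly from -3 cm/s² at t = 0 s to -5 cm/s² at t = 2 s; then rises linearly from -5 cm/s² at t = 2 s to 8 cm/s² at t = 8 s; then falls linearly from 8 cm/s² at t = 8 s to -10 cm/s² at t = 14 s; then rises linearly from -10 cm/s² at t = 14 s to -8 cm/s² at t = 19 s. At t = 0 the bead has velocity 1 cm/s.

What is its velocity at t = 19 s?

-49 cm/s

Δv equals the area under the a-t graph; then v = v₀ + Δv.
0–2 s: ½(-3 + -5)(2) = -8 cm/s
2–8 s: ½(-5 + 8)(6) = 9 cm/s
8–14 s: ½(8 + -10)(6) = -6 cm/s
14–19 s: ½(-10 + -8)(5) = -45 cm/s
Δv = -50 cm/s, so v(19) = 1 + (-50) = -49 cm/s.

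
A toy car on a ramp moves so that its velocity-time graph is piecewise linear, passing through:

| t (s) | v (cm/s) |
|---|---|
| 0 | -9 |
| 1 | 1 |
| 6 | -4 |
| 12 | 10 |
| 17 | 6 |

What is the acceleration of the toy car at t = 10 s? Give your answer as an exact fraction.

7/3 cm/s²

Acceleration is the slope of the v-t graph on 6–12 s: (10 − -4)/(12 − 6) = 7/3 cm/s².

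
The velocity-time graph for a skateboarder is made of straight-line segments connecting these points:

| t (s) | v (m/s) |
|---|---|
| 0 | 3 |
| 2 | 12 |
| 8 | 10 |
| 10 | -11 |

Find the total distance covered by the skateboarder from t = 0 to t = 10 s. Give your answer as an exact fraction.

1922/21 m

Total distance travelled is ∫|v| dt — sum the magnitudes of each area piece.
0–2 s: |½(3 + 12)(2)| = 15 m
2–8 s: |½(12 + 10)(6)| = 66 m
8–10 s: v = 0 at t = 188/21 s; triangle areas 100/21 + 121/21 = 221/21 m
Total distance = 1922/21 m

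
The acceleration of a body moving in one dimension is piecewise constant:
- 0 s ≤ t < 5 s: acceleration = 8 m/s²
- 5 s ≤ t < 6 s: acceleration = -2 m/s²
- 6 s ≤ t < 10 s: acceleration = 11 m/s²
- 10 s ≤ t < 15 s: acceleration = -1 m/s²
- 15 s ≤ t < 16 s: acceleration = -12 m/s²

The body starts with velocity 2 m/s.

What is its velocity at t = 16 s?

Δv equals the area under the a-t graph; then v = v₀ + Δv.
0–5 s: 8 × 5 = 40 m/s
5–6 s: -2 × 1 = -2 m/s
6–10 s: 11 × 4 = 44 m/s
10–15 s: -1 × 5 = -5 m/s
15–16 s: -12 × 1 = -12 m/s
Δv = 65 m/s, so v(16) = 2 + (65) = 67 m/s.

67 m/s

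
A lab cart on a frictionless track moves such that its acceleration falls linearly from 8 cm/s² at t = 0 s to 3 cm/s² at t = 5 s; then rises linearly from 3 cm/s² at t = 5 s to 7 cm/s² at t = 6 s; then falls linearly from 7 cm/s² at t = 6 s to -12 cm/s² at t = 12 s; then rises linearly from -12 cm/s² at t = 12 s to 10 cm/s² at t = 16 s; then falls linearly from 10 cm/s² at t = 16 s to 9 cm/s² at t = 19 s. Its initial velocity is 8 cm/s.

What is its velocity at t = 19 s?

50 cm/s

Δv equals the area under the a-t graph; then v = v₀ + Δv.
0–5 s: ½(8 + 3)(5) = 27.5 cm/s
5–6 s: ½(3 + 7)(1) = 5 cm/s
6–12 s: ½(7 + -12)(6) = -15 cm/s
12–16 s: ½(-12 + 10)(4) = -4 cm/s
16–19 s: ½(10 + 9)(3) = 28.5 cm/s
Δv = 42 cm/s, so v(19) = 8 + (42) = 50 cm/s.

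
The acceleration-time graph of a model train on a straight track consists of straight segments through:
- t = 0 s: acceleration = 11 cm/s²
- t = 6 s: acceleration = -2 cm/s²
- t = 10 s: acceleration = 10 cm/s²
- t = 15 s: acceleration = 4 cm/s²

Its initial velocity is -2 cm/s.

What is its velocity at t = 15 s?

Δv equals the area under the a-t graph; then v = v₀ + Δv.
0–6 s: ½(11 + -2)(6) = 27 cm/s
6–10 s: ½(-2 + 10)(4) = 16 cm/s
10–15 s: ½(10 + 4)(5) = 35 cm/s
Δv = 78 cm/s, so v(15) = -2 + (78) = 76 cm/s.

76 cm/s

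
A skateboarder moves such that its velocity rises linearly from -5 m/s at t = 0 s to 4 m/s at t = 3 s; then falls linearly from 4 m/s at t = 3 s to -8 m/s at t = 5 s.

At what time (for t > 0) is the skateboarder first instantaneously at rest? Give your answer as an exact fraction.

v changes sign on 0–3 s (from -5 to 4); the graph is linear there, so v = 0 at t = 0 + (5)·(3 − 0)/(4 − -5) = 5/3 s.

t = 5/3 s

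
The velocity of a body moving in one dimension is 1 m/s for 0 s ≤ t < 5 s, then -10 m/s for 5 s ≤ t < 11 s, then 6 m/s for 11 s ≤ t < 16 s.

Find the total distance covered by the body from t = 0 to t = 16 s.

95 m

Distance (not displacement) is the total path length: add the absolute areas under v-t.
0–5 s: |1| × 5 = 5 m
5–11 s: |-10| × 6 = 60 m
11–16 s: |6| × 5 = 30 m
Total distance = 95 m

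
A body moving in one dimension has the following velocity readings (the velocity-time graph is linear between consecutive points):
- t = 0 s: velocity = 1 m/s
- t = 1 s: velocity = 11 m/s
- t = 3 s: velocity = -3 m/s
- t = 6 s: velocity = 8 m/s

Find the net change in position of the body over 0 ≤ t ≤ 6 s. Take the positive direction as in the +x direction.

Displacement is the signed area under the v-t curve.
0–1 s: ½(1 + 11)(1) = 6 m
1–3 s: ½(11 + -3)(2) = 8 m
3–6 s: ½(-3 + 8)(3) = 7.5 m
Net displacement = 21.5 m

21.5 m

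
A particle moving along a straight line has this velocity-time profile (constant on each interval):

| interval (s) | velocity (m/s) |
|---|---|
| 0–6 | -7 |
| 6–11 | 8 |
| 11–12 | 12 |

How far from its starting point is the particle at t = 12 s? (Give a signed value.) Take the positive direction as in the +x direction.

Displacement is the signed area under the v-t curve.
0–6 s: -7 × 6 = -42 m
6–11 s: 8 × 5 = 40 m
11–12 s: 12 × 1 = 12 m
Net displacement = 10 m

10 m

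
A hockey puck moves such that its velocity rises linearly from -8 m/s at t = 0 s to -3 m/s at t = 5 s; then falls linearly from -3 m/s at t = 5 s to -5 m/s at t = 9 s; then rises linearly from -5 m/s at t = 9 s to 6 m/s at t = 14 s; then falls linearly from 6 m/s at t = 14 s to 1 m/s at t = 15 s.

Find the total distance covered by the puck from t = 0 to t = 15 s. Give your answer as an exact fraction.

Distance (not displacement) is the total path length: add the absolute areas under v-t.
0–5 s: |½(-8 + -3)(5)| = 27.5 m
5–9 s: |½(-3 + -5)(4)| = 16 m
9–14 s: v = 0 at t = 124/11 s; triangle areas 125/22 + 90/11 = 305/22 m
14–15 s: |½(6 + 1)(1)| = 3.5 m
Total distance = 1339/22 m

1339/22 m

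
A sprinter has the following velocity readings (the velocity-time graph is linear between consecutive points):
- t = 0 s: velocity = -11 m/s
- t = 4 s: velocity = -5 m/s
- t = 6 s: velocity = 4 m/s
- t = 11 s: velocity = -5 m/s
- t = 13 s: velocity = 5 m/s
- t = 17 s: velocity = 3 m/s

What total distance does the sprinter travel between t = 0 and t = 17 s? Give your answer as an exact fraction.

Distance (not displacement) is the total path length: add the absolute areas under v-t.
0–4 s: |½(-11 + -5)(4)| = 32 m
4–6 s: v = 0 at t = 46/9 s; triangle areas 25/9 + 16/9 = 41/9 m
6–11 s: v = 0 at t = 74/9 s; triangle areas 40/9 + 125/18 = 205/18 m
11–13 s: v = 0 at t = 12 s; triangle areas 2.5 + 2.5 = 5 m
13–17 s: |½(5 + 3)(4)| = 16 m
Total distance = 1241/18 m

1241/18 m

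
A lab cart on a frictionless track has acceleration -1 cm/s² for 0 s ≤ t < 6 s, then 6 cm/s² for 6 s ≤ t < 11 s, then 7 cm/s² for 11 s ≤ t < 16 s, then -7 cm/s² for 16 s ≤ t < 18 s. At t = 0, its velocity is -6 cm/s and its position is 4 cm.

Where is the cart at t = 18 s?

234.5 cm

On each constant-a segment, Δv = aΔt and Δx = v₀Δt + ½aΔt²; chain segment to segment.
0–6 s: v starts -6 cm/s; Δx = -6·6 + ½·-1·6² = -54 cm; v ends -12 cm/s.
6–11 s: v starts -12 cm/s; Δx = -12·5 + ½·6·5² = 15 cm; v ends 18 cm/s.
11–16 s: v starts 18 cm/s; Δx = 18·5 + ½·7·5² = 177.5 cm; v ends 53 cm/s.
16–18 s: v starts 53 cm/s; Δx = 53·2 + ½·-7·2² = 92 cm; v ends 39 cm/s.
x(18) = 4 + Σ Δx = 234.5 cm.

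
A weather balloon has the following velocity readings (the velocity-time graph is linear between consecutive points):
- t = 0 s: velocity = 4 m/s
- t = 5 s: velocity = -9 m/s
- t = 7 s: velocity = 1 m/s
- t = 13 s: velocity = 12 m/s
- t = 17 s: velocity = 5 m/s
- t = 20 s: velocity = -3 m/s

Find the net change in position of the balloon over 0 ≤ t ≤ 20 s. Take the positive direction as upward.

Displacement is the signed area under the v-t curve.
0–5 s: ½(4 + -9)(5) = -12.5 m
5–7 s: ½(-9 + 1)(2) = -8 m
7–13 s: ½(1 + 12)(6) = 39 m
13–17 s: ½(12 + 5)(4) = 34 m
17–20 s: ½(5 + -3)(3) = 3 m
Net displacement = 55.5 m

55.5 m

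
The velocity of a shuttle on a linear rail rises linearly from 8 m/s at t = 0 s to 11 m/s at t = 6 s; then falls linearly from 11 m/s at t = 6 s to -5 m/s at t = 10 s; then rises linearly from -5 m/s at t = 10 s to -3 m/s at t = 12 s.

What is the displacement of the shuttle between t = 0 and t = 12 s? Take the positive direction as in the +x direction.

Displacement is the signed area under the v-t curve.
0–6 s: ½(8 + 11)(6) = 57 m
6–10 s: ½(11 + -5)(4) = 12 m
10–12 s: ½(-5 + -3)(2) = -8 m
Net displacement = 61 m

61 m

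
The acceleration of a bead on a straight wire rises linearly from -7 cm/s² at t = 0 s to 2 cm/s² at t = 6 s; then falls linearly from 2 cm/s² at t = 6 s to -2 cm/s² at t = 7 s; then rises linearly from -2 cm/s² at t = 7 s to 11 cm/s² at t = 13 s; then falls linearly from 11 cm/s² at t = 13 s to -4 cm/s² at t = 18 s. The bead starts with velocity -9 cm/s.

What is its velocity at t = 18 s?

Δv equals the area under the a-t graph; then v = v₀ + Δv.
0–6 s: ½(-7 + 2)(6) = -15 cm/s
6–7 s: ½(2 + -2)(1) = 0 cm/s
7–13 s: ½(-2 + 11)(6) = 27 cm/s
13–18 s: ½(11 + -4)(5) = 17.5 cm/s
Δv = 29.5 cm/s, so v(18) = -9 + (29.5) = 20.5 cm/s.

20.5 cm/s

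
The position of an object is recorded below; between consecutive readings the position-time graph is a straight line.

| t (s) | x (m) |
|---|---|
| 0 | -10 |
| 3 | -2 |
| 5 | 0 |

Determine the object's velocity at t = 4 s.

1 m/s

Velocity is the slope of the x-t graph on 3–5 s: (0 − -2)/(5 − 3) = 1 m/s.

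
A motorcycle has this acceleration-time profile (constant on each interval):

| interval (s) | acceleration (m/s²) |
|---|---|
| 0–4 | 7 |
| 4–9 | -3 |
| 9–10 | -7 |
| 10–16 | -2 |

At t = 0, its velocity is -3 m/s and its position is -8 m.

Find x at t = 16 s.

112 m

On each constant-a segment, Δv = aΔt and Δx = v₀Δt + ½aΔt²; chain segment to segment.
0–4 s: v starts -3 m/s; Δx = -3·4 + ½·7·4² = 44 m; v ends 25 m/s.
4–9 s: v starts 25 m/s; Δx = 25·5 + ½·-3·5² = 87.5 m; v ends 10 m/s.
9–10 s: v starts 10 m/s; Δx = 10·1 + ½·-7·1² = 6.5 m; v ends 3 m/s.
10–16 s: v starts 3 m/s; Δx = 3·6 + ½·-2·6² = -18 m; v ends -9 m/s.
x(16) = -8 + Σ Δx = 112 m.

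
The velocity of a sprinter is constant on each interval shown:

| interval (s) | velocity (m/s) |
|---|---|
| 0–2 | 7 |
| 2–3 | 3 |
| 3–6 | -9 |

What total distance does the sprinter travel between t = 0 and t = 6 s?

Total distance travelled is ∫|v| dt — sum the magnitudes of each area piece.
0–2 s: |7| × 2 = 14 m
2–3 s: |3| × 1 = 3 m
3–6 s: |-9| × 3 = 27 m
Total distance = 44 m

44 m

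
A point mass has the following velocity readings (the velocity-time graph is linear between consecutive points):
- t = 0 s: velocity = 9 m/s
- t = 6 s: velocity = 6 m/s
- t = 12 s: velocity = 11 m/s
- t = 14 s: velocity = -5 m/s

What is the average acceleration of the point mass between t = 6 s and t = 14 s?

-1.375 m/s²

Average acceleration = Δv/Δt = (-5 − 6)/(14 − 6) = -1.375 m/s².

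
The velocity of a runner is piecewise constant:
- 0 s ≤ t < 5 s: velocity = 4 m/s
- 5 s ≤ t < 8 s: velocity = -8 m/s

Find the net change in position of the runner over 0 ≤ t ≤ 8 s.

-4 m

Net displacement equals the area under the velocity-time graph (areas below the axis count negative).
0–5 s: 4 × 5 = 20 m
5–8 s: -8 × 3 = -24 m
Net displacement = -4 m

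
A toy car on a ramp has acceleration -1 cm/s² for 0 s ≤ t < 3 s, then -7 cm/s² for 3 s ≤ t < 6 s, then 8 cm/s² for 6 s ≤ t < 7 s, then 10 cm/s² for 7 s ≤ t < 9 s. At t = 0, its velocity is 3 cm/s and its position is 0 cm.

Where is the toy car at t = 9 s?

On each constant-a segment, Δv = aΔt and Δx = v₀Δt + ½aΔt²; chain segment to segment.
0–3 s: v starts 3 cm/s; Δx = 3·3 + ½·-1·3² = 4.5 cm; v ends 0 cm/s.
3–6 s: v starts 0 cm/s; Δx = 0·3 + ½·-7·3² = -31.5 cm; v ends -21 cm/s.
6–7 s: v starts -21 cm/s; Δx = -21·1 + ½·8·1² = -17 cm; v ends -13 cm/s.
7–9 s: v starts -13 cm/s; Δx = -13·2 + ½·10·2² = -6 cm; v ends 7 cm/s.
x(9) = 0 + Σ Δx = -50 cm.

-50 cm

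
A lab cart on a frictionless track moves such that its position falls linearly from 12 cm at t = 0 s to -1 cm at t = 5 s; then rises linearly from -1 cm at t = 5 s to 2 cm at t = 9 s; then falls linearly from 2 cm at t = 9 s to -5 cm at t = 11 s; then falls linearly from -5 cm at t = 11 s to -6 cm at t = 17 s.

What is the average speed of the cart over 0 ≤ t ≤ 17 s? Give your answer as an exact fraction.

24/17 cm/s

Average speed = (total path length)/(elapsed time); on a piecewise-linear x-t graph the path length is Σ|Δx|.
0–5 s: |Δx| = |-1 − 12| = 13 cm
5–9 s: |Δx| = |2 − -1| = 3 cm
9–11 s: |Δx| = |-5 − 2| = 7 cm
11–17 s: |Δx| = |-6 − -5| = 1 cm
Total path = 24 cm; average speed = 24/17 = 24/17 cm/s.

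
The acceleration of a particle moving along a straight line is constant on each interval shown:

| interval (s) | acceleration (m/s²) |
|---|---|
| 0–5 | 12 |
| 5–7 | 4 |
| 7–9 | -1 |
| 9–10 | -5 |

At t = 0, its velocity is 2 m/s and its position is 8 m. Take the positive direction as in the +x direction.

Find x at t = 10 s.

On each constant-a segment, Δv = aΔt and Δx = v₀Δt + ½aΔt²; chain segment to segment.
0–5 s: v starts 2 m/s; Δx = 2·5 + ½·12·5² = 160 m; v ends 62 m/s.
5–7 s: v starts 62 m/s; Δx = 62·2 + ½·4·2² = 132 m; v ends 70 m/s.
7–9 s: v starts 70 m/s; Δx = 70·2 + ½·-1·2² = 138 m; v ends 68 m/s.
9–10 s: v starts 68 m/s; Δx = 68·1 + ½·-5·1² = 65.5 m; v ends 63 m/s.
x(10) = 8 + Σ Δx = 503.5 m.

503.5 m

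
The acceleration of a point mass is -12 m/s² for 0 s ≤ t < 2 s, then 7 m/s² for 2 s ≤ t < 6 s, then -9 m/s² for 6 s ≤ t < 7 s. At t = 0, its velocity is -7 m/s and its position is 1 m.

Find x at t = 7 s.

On each constant-a segment, Δv = aΔt and Δx = v₀Δt + ½aΔt²; chain segment to segment.
0–2 s: v starts -7 m/s; Δx = -7·2 + ½·-12·2² = -38 m; v ends -31 m/s.
2–6 s: v starts -31 m/s; Δx = -31·4 + ½·7·4² = -68 m; v ends -3 m/s.
6–7 s: v starts -3 m/s; Δx = -3·1 + ½·-9·1² = -7.5 m; v ends -12 m/s.
x(7) = 1 + Σ Δx = -112.5 m.

-112.5 m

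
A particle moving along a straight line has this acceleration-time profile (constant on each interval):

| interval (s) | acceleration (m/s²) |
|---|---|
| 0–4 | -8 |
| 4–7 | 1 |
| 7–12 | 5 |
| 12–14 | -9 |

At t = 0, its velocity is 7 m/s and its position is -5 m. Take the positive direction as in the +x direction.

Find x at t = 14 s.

On each constant-a segment, Δv = aΔt and Δx = v₀Δt + ½aΔt²; chain segment to segment.
0–4 s: v starts 7 m/s; Δx = 7·4 + ½·-8·4² = -36 m; v ends -25 m/s.
4–7 s: v starts -25 m/s; Δx = -25·3 + ½·1·3² = -70.5 m; v ends -22 m/s.
7–12 s: v starts -22 m/s; Δx = -22·5 + ½·5·5² = -47.5 m; v ends 3 m/s.
12–14 s: v starts 3 m/s; Δx = 3·2 + ½·-9·2² = -12 m; v ends -15 m/s.
x(14) = -5 + Σ Δx = -171 m.

-171 m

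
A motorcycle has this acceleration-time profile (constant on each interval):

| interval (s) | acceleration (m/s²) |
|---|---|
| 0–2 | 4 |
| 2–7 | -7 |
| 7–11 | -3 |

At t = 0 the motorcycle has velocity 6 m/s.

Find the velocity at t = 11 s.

Δv equals the area under the a-t graph; then v = v₀ + Δv.
0–2 s: 4 × 2 = 8 m/s
2–7 s: -7 × 5 = -35 m/s
7–11 s: -3 × 4 = -12 m/s
Δv = -39 m/s, so v(11) = 6 + (-39) = -33 m/s.

-33 m/s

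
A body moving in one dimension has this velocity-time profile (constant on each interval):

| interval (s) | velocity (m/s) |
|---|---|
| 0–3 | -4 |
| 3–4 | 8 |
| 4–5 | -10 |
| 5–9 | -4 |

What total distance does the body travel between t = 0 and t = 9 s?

Distance (not displacement) is the total path length: add the absolute areas under v-t.
0–3 s: |-4| × 3 = 12 m
3–4 s: |8| × 1 = 8 m
4–5 s: |-10| × 1 = 10 m
5–9 s: |-4| × 4 = 16 m
Total distance = 46 m

46 m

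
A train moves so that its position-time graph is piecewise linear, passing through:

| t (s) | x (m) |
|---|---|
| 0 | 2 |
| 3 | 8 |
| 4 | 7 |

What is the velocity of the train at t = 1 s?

Velocity is the slope of the x-t graph on 0–3 s: (8 − 2)/(3 − 0) = 2 m/s.

2 m/s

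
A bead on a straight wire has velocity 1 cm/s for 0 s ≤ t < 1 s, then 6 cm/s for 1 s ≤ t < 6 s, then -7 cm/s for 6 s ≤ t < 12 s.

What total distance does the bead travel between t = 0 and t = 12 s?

Total distance travelled is ∫|v| dt — sum the magnitudes of each area piece.
0–1 s: |1| × 1 = 1 cm
1–6 s: |6| × 5 = 30 cm
6–12 s: |-7| × 6 = 42 cm
Total distance = 73 cm

73 cm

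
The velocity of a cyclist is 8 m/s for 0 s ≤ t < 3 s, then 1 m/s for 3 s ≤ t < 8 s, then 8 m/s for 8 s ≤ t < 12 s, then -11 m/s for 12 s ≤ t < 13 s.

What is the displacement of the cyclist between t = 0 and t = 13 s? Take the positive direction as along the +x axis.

Net displacement equals the area under the velocity-time graph (areas below the axis count negative).
0–3 s: 8 × 3 = 24 m
3–8 s: 1 × 5 = 5 m
8–12 s: 8 × 4 = 32 m
12–13 s: -11 × 1 = -11 m
Net displacement = 50 m

50 m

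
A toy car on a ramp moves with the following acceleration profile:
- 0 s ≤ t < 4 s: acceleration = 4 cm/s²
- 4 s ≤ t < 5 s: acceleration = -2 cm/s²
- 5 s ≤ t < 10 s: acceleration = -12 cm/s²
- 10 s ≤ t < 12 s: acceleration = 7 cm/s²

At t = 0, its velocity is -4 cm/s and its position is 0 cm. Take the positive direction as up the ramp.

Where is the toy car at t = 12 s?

-159 cm

On each constant-a segment, Δv = aΔt and Δx = v₀Δt + ½aΔt²; chain segment to segment.
0–4 s: v starts -4 cm/s; Δx = -4·4 + ½·4·4² = 16 cm; v ends 12 cm/s.
4–5 s: v starts 12 cm/s; Δx = 12·1 + ½·-2·1² = 11 cm; v ends 10 cm/s.
5–10 s: v starts 10 cm/s; Δx = 10·5 + ½·-12·5² = -100 cm; v ends -50 cm/s.
10–12 s: v starts -50 cm/s; Δx = -50·2 + ½·7·2² = -86 cm; v ends -36 cm/s.
x(12) = 0 + Σ Δx = -159 cm.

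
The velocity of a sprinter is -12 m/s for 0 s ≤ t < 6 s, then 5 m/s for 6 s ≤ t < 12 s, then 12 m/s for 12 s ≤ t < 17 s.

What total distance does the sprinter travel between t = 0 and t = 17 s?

Distance (not displacement) is the total path length: add the absolute areas under v-t.
0–6 s: |-12| × 6 = 72 m
6–12 s: |5| × 6 = 30 m
12–17 s: |12| × 5 = 60 m
Total distance = 162 m

162 m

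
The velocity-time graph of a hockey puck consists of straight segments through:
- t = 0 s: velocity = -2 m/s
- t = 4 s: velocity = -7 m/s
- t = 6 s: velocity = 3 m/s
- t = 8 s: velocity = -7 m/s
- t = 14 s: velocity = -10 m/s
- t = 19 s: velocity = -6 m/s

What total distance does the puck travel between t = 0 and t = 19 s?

Total distance travelled is ∫|v| dt — sum the magnitudes of each area piece.
0–4 s: |½(-2 + -7)(4)| = 18 m
4–6 s: v = 0 at t = 5.4 s; triangle areas 4.9 + 0.9 = 5.8 m
6–8 s: v = 0 at t = 6.6 s; triangle areas 0.9 + 4.9 = 5.8 m
8–14 s: |½(-7 + -10)(6)| = 51 m
14–19 s: |½(-10 + -6)(5)| = 40 m
Total distance = 120.6 m

120.6 m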